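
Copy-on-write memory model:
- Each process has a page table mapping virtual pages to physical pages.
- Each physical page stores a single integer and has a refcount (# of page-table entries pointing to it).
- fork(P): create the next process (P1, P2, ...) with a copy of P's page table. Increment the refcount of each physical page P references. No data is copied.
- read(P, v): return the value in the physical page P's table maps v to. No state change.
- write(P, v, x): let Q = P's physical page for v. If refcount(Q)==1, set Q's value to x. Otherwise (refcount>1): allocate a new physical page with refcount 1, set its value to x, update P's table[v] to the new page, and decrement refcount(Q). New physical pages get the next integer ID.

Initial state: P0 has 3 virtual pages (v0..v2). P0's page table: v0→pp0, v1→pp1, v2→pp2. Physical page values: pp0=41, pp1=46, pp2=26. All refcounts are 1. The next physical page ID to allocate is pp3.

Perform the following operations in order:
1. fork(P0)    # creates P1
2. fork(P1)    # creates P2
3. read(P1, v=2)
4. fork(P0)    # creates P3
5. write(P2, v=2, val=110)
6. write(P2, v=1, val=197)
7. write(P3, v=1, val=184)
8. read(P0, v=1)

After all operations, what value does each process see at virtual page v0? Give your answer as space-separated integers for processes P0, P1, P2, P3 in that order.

Answer: 41 41 41 41

Derivation:
Op 1: fork(P0) -> P1. 3 ppages; refcounts: pp0:2 pp1:2 pp2:2
Op 2: fork(P1) -> P2. 3 ppages; refcounts: pp0:3 pp1:3 pp2:3
Op 3: read(P1, v2) -> 26. No state change.
Op 4: fork(P0) -> P3. 3 ppages; refcounts: pp0:4 pp1:4 pp2:4
Op 5: write(P2, v2, 110). refcount(pp2)=4>1 -> COPY to pp3. 4 ppages; refcounts: pp0:4 pp1:4 pp2:3 pp3:1
Op 6: write(P2, v1, 197). refcount(pp1)=4>1 -> COPY to pp4. 5 ppages; refcounts: pp0:4 pp1:3 pp2:3 pp3:1 pp4:1
Op 7: write(P3, v1, 184). refcount(pp1)=3>1 -> COPY to pp5. 6 ppages; refcounts: pp0:4 pp1:2 pp2:3 pp3:1 pp4:1 pp5:1
Op 8: read(P0, v1) -> 46. No state change.
P0: v0 -> pp0 = 41
P1: v0 -> pp0 = 41
P2: v0 -> pp0 = 41
P3: v0 -> pp0 = 41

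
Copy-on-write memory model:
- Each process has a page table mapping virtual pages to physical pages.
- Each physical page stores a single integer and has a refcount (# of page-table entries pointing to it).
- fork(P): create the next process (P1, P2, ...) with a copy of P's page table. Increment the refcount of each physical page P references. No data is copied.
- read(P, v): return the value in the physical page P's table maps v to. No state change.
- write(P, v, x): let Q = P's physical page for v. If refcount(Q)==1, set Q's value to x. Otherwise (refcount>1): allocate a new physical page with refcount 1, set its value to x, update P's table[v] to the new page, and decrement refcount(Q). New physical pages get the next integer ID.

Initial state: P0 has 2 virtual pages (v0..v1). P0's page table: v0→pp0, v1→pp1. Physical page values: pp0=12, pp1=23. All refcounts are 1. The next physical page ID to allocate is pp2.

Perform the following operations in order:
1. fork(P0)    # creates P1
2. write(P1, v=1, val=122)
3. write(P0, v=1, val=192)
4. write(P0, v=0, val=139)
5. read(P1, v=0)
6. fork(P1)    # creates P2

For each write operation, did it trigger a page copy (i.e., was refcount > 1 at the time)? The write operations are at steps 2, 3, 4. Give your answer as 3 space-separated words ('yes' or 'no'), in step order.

Op 1: fork(P0) -> P1. 2 ppages; refcounts: pp0:2 pp1:2
Op 2: write(P1, v1, 122). refcount(pp1)=2>1 -> COPY to pp2. 3 ppages; refcounts: pp0:2 pp1:1 pp2:1
Op 3: write(P0, v1, 192). refcount(pp1)=1 -> write in place. 3 ppages; refcounts: pp0:2 pp1:1 pp2:1
Op 4: write(P0, v0, 139). refcount(pp0)=2>1 -> COPY to pp3. 4 ppages; refcounts: pp0:1 pp1:1 pp2:1 pp3:1
Op 5: read(P1, v0) -> 12. No state change.
Op 6: fork(P1) -> P2. 4 ppages; refcounts: pp0:2 pp1:1 pp2:2 pp3:1

yes no yes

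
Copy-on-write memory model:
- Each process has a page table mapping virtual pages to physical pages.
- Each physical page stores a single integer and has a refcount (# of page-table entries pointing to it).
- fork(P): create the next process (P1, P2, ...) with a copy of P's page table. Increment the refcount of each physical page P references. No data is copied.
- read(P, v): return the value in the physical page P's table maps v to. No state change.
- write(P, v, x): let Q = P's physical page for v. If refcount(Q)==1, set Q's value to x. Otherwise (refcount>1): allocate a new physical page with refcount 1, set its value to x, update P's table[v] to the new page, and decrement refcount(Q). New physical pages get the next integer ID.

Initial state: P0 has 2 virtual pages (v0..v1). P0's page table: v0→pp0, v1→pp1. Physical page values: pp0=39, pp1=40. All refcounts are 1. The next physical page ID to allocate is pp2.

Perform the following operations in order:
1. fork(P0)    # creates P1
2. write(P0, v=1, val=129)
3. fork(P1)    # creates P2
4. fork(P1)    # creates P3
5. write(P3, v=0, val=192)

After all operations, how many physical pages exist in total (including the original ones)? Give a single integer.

Answer: 4

Derivation:
Op 1: fork(P0) -> P1. 2 ppages; refcounts: pp0:2 pp1:2
Op 2: write(P0, v1, 129). refcount(pp1)=2>1 -> COPY to pp2. 3 ppages; refcounts: pp0:2 pp1:1 pp2:1
Op 3: fork(P1) -> P2. 3 ppages; refcounts: pp0:3 pp1:2 pp2:1
Op 4: fork(P1) -> P3. 3 ppages; refcounts: pp0:4 pp1:3 pp2:1
Op 5: write(P3, v0, 192). refcount(pp0)=4>1 -> COPY to pp3. 4 ppages; refcounts: pp0:3 pp1:3 pp2:1 pp3:1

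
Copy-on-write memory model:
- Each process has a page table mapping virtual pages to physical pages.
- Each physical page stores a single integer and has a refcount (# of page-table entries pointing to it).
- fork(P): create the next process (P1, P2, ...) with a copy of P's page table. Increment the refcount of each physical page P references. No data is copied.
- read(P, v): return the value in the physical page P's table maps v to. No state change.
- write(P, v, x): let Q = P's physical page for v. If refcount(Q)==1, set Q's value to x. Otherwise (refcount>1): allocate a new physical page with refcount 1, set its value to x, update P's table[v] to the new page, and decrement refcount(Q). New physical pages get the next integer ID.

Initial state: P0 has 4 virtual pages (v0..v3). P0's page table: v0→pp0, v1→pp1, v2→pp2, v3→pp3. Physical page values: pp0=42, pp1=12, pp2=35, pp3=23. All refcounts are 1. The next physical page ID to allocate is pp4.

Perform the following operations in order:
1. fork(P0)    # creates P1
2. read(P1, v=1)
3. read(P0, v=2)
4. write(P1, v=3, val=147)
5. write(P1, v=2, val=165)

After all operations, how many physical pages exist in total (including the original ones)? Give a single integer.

Op 1: fork(P0) -> P1. 4 ppages; refcounts: pp0:2 pp1:2 pp2:2 pp3:2
Op 2: read(P1, v1) -> 12. No state change.
Op 3: read(P0, v2) -> 35. No state change.
Op 4: write(P1, v3, 147). refcount(pp3)=2>1 -> COPY to pp4. 5 ppages; refcounts: pp0:2 pp1:2 pp2:2 pp3:1 pp4:1
Op 5: write(P1, v2, 165). refcount(pp2)=2>1 -> COPY to pp5. 6 ppages; refcounts: pp0:2 pp1:2 pp2:1 pp3:1 pp4:1 pp5:1

Answer: 6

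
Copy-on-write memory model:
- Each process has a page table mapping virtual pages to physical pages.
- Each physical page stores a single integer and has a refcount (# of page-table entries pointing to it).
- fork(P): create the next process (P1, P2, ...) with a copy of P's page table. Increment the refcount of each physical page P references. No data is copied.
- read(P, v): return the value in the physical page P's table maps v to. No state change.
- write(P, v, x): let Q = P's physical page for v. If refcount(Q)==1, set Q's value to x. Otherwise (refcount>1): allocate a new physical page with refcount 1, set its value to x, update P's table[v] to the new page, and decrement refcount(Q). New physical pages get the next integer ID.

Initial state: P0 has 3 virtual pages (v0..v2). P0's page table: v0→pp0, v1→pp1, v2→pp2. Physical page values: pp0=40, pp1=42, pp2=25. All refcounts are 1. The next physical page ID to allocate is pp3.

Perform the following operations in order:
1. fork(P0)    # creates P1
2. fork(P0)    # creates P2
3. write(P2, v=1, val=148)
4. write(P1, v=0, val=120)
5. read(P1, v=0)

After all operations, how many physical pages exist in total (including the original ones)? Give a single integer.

Op 1: fork(P0) -> P1. 3 ppages; refcounts: pp0:2 pp1:2 pp2:2
Op 2: fork(P0) -> P2. 3 ppages; refcounts: pp0:3 pp1:3 pp2:3
Op 3: write(P2, v1, 148). refcount(pp1)=3>1 -> COPY to pp3. 4 ppages; refcounts: pp0:3 pp1:2 pp2:3 pp3:1
Op 4: write(P1, v0, 120). refcount(pp0)=3>1 -> COPY to pp4. 5 ppages; refcounts: pp0:2 pp1:2 pp2:3 pp3:1 pp4:1
Op 5: read(P1, v0) -> 120. No state change.

Answer: 5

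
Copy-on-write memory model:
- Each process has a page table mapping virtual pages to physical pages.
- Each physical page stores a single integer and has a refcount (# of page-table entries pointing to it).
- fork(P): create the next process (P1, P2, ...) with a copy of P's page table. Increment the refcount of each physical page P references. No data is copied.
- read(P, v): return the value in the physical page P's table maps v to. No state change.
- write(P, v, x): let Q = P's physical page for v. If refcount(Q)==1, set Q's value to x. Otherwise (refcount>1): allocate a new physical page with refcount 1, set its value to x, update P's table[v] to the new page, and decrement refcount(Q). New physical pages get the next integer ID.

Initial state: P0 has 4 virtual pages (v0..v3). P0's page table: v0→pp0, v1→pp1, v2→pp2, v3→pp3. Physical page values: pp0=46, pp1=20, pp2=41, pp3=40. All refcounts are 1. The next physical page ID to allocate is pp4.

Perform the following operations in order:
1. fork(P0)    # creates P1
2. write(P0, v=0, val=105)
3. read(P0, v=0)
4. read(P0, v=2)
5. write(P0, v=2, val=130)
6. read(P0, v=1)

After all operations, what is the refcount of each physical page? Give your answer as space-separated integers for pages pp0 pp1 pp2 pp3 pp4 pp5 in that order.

Op 1: fork(P0) -> P1. 4 ppages; refcounts: pp0:2 pp1:2 pp2:2 pp3:2
Op 2: write(P0, v0, 105). refcount(pp0)=2>1 -> COPY to pp4. 5 ppages; refcounts: pp0:1 pp1:2 pp2:2 pp3:2 pp4:1
Op 3: read(P0, v0) -> 105. No state change.
Op 4: read(P0, v2) -> 41. No state change.
Op 5: write(P0, v2, 130). refcount(pp2)=2>1 -> COPY to pp5. 6 ppages; refcounts: pp0:1 pp1:2 pp2:1 pp3:2 pp4:1 pp5:1
Op 6: read(P0, v1) -> 20. No state change.

Answer: 1 2 1 2 1 1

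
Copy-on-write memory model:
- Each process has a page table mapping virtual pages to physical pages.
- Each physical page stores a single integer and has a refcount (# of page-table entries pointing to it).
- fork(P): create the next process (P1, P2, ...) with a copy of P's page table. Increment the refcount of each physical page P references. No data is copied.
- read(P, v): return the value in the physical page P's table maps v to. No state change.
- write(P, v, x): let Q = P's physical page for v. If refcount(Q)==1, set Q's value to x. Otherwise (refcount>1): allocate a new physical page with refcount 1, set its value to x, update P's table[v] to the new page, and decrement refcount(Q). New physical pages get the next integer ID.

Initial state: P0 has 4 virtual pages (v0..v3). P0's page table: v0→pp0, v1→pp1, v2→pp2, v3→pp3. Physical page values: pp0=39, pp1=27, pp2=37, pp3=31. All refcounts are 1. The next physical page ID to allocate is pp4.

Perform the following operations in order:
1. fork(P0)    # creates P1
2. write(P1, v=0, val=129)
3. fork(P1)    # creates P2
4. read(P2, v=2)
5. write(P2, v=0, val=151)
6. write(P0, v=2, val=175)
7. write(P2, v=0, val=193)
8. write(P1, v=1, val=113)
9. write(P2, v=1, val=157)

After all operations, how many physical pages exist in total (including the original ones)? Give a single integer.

Op 1: fork(P0) -> P1. 4 ppages; refcounts: pp0:2 pp1:2 pp2:2 pp3:2
Op 2: write(P1, v0, 129). refcount(pp0)=2>1 -> COPY to pp4. 5 ppages; refcounts: pp0:1 pp1:2 pp2:2 pp3:2 pp4:1
Op 3: fork(P1) -> P2. 5 ppages; refcounts: pp0:1 pp1:3 pp2:3 pp3:3 pp4:2
Op 4: read(P2, v2) -> 37. No state change.
Op 5: write(P2, v0, 151). refcount(pp4)=2>1 -> COPY to pp5. 6 ppages; refcounts: pp0:1 pp1:3 pp2:3 pp3:3 pp4:1 pp5:1
Op 6: write(P0, v2, 175). refcount(pp2)=3>1 -> COPY to pp6. 7 ppages; refcounts: pp0:1 pp1:3 pp2:2 pp3:3 pp4:1 pp5:1 pp6:1
Op 7: write(P2, v0, 193). refcount(pp5)=1 -> write in place. 7 ppages; refcounts: pp0:1 pp1:3 pp2:2 pp3:3 pp4:1 pp5:1 pp6:1
Op 8: write(P1, v1, 113). refcount(pp1)=3>1 -> COPY to pp7. 8 ppages; refcounts: pp0:1 pp1:2 pp2:2 pp3:3 pp4:1 pp5:1 pp6:1 pp7:1
Op 9: write(P2, v1, 157). refcount(pp1)=2>1 -> COPY to pp8. 9 ppages; refcounts: pp0:1 pp1:1 pp2:2 pp3:3 pp4:1 pp5:1 pp6:1 pp7:1 pp8:1

Answer: 9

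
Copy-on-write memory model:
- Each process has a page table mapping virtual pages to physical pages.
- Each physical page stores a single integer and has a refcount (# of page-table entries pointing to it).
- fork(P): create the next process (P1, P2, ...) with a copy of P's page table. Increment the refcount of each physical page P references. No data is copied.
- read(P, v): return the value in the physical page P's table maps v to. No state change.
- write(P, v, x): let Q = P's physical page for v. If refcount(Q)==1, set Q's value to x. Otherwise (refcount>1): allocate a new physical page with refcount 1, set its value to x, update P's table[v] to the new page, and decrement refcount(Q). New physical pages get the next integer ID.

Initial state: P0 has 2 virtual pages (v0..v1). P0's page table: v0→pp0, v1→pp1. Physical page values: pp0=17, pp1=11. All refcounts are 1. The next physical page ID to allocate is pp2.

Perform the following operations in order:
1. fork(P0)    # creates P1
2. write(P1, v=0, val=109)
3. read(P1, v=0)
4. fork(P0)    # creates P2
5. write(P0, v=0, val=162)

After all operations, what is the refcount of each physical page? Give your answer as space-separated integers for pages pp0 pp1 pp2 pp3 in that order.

Op 1: fork(P0) -> P1. 2 ppages; refcounts: pp0:2 pp1:2
Op 2: write(P1, v0, 109). refcount(pp0)=2>1 -> COPY to pp2. 3 ppages; refcounts: pp0:1 pp1:2 pp2:1
Op 3: read(P1, v0) -> 109. No state change.
Op 4: fork(P0) -> P2. 3 ppages; refcounts: pp0:2 pp1:3 pp2:1
Op 5: write(P0, v0, 162). refcount(pp0)=2>1 -> COPY to pp3. 4 ppages; refcounts: pp0:1 pp1:3 pp2:1 pp3:1

Answer: 1 3 1 1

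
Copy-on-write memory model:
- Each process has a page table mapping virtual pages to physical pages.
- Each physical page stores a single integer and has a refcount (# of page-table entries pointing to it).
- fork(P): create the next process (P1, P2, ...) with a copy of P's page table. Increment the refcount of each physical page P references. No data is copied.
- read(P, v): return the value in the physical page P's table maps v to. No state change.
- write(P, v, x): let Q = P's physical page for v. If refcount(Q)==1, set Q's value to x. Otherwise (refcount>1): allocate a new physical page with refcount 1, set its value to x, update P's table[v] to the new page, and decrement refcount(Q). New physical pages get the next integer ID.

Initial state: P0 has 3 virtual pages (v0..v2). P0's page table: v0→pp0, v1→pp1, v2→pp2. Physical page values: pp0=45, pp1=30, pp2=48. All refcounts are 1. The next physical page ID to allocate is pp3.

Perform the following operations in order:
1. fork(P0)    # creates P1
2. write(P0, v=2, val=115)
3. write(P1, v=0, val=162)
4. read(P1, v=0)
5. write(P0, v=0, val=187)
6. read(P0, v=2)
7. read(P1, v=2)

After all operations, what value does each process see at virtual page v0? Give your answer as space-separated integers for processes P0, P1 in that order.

Answer: 187 162

Derivation:
Op 1: fork(P0) -> P1. 3 ppages; refcounts: pp0:2 pp1:2 pp2:2
Op 2: write(P0, v2, 115). refcount(pp2)=2>1 -> COPY to pp3. 4 ppages; refcounts: pp0:2 pp1:2 pp2:1 pp3:1
Op 3: write(P1, v0, 162). refcount(pp0)=2>1 -> COPY to pp4. 5 ppages; refcounts: pp0:1 pp1:2 pp2:1 pp3:1 pp4:1
Op 4: read(P1, v0) -> 162. No state change.
Op 5: write(P0, v0, 187). refcount(pp0)=1 -> write in place. 5 ppages; refcounts: pp0:1 pp1:2 pp2:1 pp3:1 pp4:1
Op 6: read(P0, v2) -> 115. No state change.
Op 7: read(P1, v2) -> 48. No state change.
P0: v0 -> pp0 = 187
P1: v0 -> pp4 = 162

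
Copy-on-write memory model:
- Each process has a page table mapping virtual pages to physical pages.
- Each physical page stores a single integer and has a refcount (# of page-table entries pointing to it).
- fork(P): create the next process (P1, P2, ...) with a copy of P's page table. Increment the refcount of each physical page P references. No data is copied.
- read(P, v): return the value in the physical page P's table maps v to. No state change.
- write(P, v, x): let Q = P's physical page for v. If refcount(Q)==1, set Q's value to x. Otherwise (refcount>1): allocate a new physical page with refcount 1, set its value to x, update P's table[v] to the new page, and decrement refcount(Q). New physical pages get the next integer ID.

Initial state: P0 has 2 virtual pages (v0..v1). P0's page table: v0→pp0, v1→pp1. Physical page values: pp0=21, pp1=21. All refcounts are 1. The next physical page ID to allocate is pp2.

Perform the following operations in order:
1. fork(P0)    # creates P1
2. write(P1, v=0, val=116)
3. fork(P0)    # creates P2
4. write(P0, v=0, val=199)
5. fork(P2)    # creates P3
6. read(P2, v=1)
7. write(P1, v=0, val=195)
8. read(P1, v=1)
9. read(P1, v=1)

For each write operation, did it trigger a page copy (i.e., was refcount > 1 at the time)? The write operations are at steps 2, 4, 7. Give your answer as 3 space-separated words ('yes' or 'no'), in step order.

Op 1: fork(P0) -> P1. 2 ppages; refcounts: pp0:2 pp1:2
Op 2: write(P1, v0, 116). refcount(pp0)=2>1 -> COPY to pp2. 3 ppages; refcounts: pp0:1 pp1:2 pp2:1
Op 3: fork(P0) -> P2. 3 ppages; refcounts: pp0:2 pp1:3 pp2:1
Op 4: write(P0, v0, 199). refcount(pp0)=2>1 -> COPY to pp3. 4 ppages; refcounts: pp0:1 pp1:3 pp2:1 pp3:1
Op 5: fork(P2) -> P3. 4 ppages; refcounts: pp0:2 pp1:4 pp2:1 pp3:1
Op 6: read(P2, v1) -> 21. No state change.
Op 7: write(P1, v0, 195). refcount(pp2)=1 -> write in place. 4 ppages; refcounts: pp0:2 pp1:4 pp2:1 pp3:1
Op 8: read(P1, v1) -> 21. No state change.
Op 9: read(P1, v1) -> 21. No state change.

yes yes no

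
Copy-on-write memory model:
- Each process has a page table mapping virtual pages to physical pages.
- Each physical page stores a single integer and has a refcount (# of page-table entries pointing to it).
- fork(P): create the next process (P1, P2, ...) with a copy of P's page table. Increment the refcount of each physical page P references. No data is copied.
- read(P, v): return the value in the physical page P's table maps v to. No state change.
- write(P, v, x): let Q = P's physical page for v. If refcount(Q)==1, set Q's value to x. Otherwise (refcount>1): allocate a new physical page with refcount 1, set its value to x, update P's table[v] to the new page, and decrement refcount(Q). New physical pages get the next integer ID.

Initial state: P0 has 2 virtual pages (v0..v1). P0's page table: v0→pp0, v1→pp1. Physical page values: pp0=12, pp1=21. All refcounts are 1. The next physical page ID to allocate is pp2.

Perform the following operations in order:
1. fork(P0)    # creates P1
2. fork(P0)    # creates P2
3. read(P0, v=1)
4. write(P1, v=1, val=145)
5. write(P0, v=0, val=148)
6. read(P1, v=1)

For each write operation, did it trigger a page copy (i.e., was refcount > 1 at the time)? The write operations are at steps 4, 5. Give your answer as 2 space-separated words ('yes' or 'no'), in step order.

Op 1: fork(P0) -> P1. 2 ppages; refcounts: pp0:2 pp1:2
Op 2: fork(P0) -> P2. 2 ppages; refcounts: pp0:3 pp1:3
Op 3: read(P0, v1) -> 21. No state change.
Op 4: write(P1, v1, 145). refcount(pp1)=3>1 -> COPY to pp2. 3 ppages; refcounts: pp0:3 pp1:2 pp2:1
Op 5: write(P0, v0, 148). refcount(pp0)=3>1 -> COPY to pp3. 4 ppages; refcounts: pp0:2 pp1:2 pp2:1 pp3:1
Op 6: read(P1, v1) -> 145. No state change.

yes yes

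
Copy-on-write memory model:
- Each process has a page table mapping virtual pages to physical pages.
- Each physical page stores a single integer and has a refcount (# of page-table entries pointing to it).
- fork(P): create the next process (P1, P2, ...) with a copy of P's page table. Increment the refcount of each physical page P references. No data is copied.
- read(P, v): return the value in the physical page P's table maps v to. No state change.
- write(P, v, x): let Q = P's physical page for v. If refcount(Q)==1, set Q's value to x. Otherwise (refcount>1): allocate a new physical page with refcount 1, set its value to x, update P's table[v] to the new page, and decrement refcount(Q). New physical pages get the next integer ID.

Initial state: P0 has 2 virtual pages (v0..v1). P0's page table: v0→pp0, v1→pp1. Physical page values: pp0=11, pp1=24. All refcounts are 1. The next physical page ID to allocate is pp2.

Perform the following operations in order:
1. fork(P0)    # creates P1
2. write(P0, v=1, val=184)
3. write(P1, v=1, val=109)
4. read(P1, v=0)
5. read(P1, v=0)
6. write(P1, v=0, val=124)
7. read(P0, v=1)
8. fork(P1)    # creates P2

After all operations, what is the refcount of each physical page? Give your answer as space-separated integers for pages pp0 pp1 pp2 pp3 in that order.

Op 1: fork(P0) -> P1. 2 ppages; refcounts: pp0:2 pp1:2
Op 2: write(P0, v1, 184). refcount(pp1)=2>1 -> COPY to pp2. 3 ppages; refcounts: pp0:2 pp1:1 pp2:1
Op 3: write(P1, v1, 109). refcount(pp1)=1 -> write in place. 3 ppages; refcounts: pp0:2 pp1:1 pp2:1
Op 4: read(P1, v0) -> 11. No state change.
Op 5: read(P1, v0) -> 11. No state change.
Op 6: write(P1, v0, 124). refcount(pp0)=2>1 -> COPY to pp3. 4 ppages; refcounts: pp0:1 pp1:1 pp2:1 pp3:1
Op 7: read(P0, v1) -> 184. No state change.
Op 8: fork(P1) -> P2. 4 ppages; refcounts: pp0:1 pp1:2 pp2:1 pp3:2

Answer: 1 2 1 2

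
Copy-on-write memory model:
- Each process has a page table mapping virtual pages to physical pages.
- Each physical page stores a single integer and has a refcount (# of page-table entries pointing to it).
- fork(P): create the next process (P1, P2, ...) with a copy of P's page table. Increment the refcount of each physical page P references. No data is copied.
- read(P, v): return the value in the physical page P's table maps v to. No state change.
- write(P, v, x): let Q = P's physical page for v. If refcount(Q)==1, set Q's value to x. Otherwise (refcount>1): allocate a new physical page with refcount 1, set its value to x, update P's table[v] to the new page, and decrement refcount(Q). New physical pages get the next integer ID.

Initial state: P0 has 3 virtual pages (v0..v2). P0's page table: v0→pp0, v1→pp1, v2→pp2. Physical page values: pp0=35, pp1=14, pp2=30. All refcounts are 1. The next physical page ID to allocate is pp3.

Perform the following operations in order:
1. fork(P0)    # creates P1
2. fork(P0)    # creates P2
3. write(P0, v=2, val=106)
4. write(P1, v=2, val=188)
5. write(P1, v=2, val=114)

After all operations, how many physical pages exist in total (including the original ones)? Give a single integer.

Op 1: fork(P0) -> P1. 3 ppages; refcounts: pp0:2 pp1:2 pp2:2
Op 2: fork(P0) -> P2. 3 ppages; refcounts: pp0:3 pp1:3 pp2:3
Op 3: write(P0, v2, 106). refcount(pp2)=3>1 -> COPY to pp3. 4 ppages; refcounts: pp0:3 pp1:3 pp2:2 pp3:1
Op 4: write(P1, v2, 188). refcount(pp2)=2>1 -> COPY to pp4. 5 ppages; refcounts: pp0:3 pp1:3 pp2:1 pp3:1 pp4:1
Op 5: write(P1, v2, 114). refcount(pp4)=1 -> write in place. 5 ppages; refcounts: pp0:3 pp1:3 pp2:1 pp3:1 pp4:1

Answer: 5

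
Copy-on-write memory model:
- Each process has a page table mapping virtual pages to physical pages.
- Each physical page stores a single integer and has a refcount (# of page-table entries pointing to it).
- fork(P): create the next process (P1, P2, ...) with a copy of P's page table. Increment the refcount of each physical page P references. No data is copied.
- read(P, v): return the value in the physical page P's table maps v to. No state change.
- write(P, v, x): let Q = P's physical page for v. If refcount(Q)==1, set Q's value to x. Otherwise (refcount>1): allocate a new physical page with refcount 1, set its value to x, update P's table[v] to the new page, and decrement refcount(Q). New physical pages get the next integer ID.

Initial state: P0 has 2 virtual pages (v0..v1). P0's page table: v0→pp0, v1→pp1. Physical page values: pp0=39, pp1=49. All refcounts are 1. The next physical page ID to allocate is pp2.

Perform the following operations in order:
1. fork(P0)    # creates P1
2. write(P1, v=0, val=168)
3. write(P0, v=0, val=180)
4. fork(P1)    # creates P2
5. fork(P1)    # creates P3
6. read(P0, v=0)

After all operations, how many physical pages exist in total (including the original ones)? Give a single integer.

Op 1: fork(P0) -> P1. 2 ppages; refcounts: pp0:2 pp1:2
Op 2: write(P1, v0, 168). refcount(pp0)=2>1 -> COPY to pp2. 3 ppages; refcounts: pp0:1 pp1:2 pp2:1
Op 3: write(P0, v0, 180). refcount(pp0)=1 -> write in place. 3 ppages; refcounts: pp0:1 pp1:2 pp2:1
Op 4: fork(P1) -> P2. 3 ppages; refcounts: pp0:1 pp1:3 pp2:2
Op 5: fork(P1) -> P3. 3 ppages; refcounts: pp0:1 pp1:4 pp2:3
Op 6: read(P0, v0) -> 180. No state change.

Answer: 3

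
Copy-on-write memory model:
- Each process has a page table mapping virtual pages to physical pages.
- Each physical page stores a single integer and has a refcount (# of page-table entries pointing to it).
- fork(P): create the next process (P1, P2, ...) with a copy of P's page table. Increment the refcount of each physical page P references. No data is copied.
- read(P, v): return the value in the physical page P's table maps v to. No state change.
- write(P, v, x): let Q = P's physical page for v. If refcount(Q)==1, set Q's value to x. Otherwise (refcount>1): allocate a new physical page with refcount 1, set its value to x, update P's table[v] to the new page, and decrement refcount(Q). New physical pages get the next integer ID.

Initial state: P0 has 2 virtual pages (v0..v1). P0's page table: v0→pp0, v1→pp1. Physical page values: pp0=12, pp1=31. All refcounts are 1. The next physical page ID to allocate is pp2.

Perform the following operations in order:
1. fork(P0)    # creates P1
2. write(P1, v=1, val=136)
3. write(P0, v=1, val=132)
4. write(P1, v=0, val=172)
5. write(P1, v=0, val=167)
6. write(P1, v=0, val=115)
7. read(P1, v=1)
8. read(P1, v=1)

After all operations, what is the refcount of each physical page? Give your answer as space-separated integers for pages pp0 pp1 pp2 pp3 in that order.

Answer: 1 1 1 1

Derivation:
Op 1: fork(P0) -> P1. 2 ppages; refcounts: pp0:2 pp1:2
Op 2: write(P1, v1, 136). refcount(pp1)=2>1 -> COPY to pp2. 3 ppages; refcounts: pp0:2 pp1:1 pp2:1
Op 3: write(P0, v1, 132). refcount(pp1)=1 -> write in place. 3 ppages; refcounts: pp0:2 pp1:1 pp2:1
Op 4: write(P1, v0, 172). refcount(pp0)=2>1 -> COPY to pp3. 4 ppages; refcounts: pp0:1 pp1:1 pp2:1 pp3:1
Op 5: write(P1, v0, 167). refcount(pp3)=1 -> write in place. 4 ppages; refcounts: pp0:1 pp1:1 pp2:1 pp3:1
Op 6: write(P1, v0, 115). refcount(pp3)=1 -> write in place. 4 ppages; refcounts: pp0:1 pp1:1 pp2:1 pp3:1
Op 7: read(P1, v1) -> 136. No state change.
Op 8: read(P1, v1) -> 136. No state change.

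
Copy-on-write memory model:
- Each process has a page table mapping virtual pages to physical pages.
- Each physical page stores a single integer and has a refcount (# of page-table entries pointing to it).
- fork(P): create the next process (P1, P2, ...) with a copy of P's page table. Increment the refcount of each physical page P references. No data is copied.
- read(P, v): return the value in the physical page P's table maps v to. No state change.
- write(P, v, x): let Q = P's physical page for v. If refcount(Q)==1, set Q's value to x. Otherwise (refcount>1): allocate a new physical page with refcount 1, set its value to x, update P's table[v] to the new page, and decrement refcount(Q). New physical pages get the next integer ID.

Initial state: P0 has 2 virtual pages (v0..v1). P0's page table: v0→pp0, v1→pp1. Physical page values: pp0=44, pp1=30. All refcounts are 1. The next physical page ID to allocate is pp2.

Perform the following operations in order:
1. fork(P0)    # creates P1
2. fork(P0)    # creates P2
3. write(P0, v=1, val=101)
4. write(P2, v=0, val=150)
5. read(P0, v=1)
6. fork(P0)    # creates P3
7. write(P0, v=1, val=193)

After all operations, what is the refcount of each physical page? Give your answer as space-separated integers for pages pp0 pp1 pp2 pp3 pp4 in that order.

Op 1: fork(P0) -> P1. 2 ppages; refcounts: pp0:2 pp1:2
Op 2: fork(P0) -> P2. 2 ppages; refcounts: pp0:3 pp1:3
Op 3: write(P0, v1, 101). refcount(pp1)=3>1 -> COPY to pp2. 3 ppages; refcounts: pp0:3 pp1:2 pp2:1
Op 4: write(P2, v0, 150). refcount(pp0)=3>1 -> COPY to pp3. 4 ppages; refcounts: pp0:2 pp1:2 pp2:1 pp3:1
Op 5: read(P0, v1) -> 101. No state change.
Op 6: fork(P0) -> P3. 4 ppages; refcounts: pp0:3 pp1:2 pp2:2 pp3:1
Op 7: write(P0, v1, 193). refcount(pp2)=2>1 -> COPY to pp4. 5 ppages; refcounts: pp0:3 pp1:2 pp2:1 pp3:1 pp4:1

Answer: 3 2 1 1 1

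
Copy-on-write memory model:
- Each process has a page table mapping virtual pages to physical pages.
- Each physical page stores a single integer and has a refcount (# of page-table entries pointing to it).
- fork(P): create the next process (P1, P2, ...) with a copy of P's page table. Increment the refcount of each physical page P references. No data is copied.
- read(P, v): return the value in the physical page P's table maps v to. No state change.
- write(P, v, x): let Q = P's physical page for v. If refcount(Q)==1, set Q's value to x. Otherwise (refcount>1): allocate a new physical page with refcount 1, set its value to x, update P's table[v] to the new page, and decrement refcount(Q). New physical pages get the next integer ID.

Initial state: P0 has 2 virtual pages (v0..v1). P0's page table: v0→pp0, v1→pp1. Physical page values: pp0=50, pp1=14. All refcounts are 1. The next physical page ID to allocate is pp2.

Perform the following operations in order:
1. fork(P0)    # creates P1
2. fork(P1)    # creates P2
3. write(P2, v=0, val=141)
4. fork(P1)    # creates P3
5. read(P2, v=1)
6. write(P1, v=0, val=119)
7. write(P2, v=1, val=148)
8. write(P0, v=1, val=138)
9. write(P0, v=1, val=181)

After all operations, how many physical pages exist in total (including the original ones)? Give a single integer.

Answer: 6

Derivation:
Op 1: fork(P0) -> P1. 2 ppages; refcounts: pp0:2 pp1:2
Op 2: fork(P1) -> P2. 2 ppages; refcounts: pp0:3 pp1:3
Op 3: write(P2, v0, 141). refcount(pp0)=3>1 -> COPY to pp2. 3 ppages; refcounts: pp0:2 pp1:3 pp2:1
Op 4: fork(P1) -> P3. 3 ppages; refcounts: pp0:3 pp1:4 pp2:1
Op 5: read(P2, v1) -> 14. No state change.
Op 6: write(P1, v0, 119). refcount(pp0)=3>1 -> COPY to pp3. 4 ppages; refcounts: pp0:2 pp1:4 pp2:1 pp3:1
Op 7: write(P2, v1, 148). refcount(pp1)=4>1 -> COPY to pp4. 5 ppages; refcounts: pp0:2 pp1:3 pp2:1 pp3:1 pp4:1
Op 8: write(P0, v1, 138). refcount(pp1)=3>1 -> COPY to pp5. 6 ppages; refcounts: pp0:2 pp1:2 pp2:1 pp3:1 pp4:1 pp5:1
Op 9: write(P0, v1, 181). refcount(pp5)=1 -> write in place. 6 ppages; refcounts: pp0:2 pp1:2 pp2:1 pp3:1 pp4:1 pp5:1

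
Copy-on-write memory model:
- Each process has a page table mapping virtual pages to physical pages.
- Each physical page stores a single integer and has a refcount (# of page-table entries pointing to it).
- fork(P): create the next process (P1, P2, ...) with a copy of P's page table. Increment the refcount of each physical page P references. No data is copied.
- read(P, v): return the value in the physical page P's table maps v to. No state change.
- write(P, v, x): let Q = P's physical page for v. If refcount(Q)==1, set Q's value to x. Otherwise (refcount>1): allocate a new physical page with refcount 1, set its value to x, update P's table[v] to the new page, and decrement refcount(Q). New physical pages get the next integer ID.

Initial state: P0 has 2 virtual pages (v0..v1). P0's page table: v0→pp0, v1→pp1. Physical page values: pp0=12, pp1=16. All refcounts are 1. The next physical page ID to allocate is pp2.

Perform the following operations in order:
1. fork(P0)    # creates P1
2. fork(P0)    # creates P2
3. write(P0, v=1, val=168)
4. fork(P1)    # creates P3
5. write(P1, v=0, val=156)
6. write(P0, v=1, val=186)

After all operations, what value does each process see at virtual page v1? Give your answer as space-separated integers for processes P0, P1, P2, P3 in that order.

Op 1: fork(P0) -> P1. 2 ppages; refcounts: pp0:2 pp1:2
Op 2: fork(P0) -> P2. 2 ppages; refcounts: pp0:3 pp1:3
Op 3: write(P0, v1, 168). refcount(pp1)=3>1 -> COPY to pp2. 3 ppages; refcounts: pp0:3 pp1:2 pp2:1
Op 4: fork(P1) -> P3. 3 ppages; refcounts: pp0:4 pp1:3 pp2:1
Op 5: write(P1, v0, 156). refcount(pp0)=4>1 -> COPY to pp3. 4 ppages; refcounts: pp0:3 pp1:3 pp2:1 pp3:1
Op 6: write(P0, v1, 186). refcount(pp2)=1 -> write in place. 4 ppages; refcounts: pp0:3 pp1:3 pp2:1 pp3:1
P0: v1 -> pp2 = 186
P1: v1 -> pp1 = 16
P2: v1 -> pp1 = 16
P3: v1 -> pp1 = 16

Answer: 186 16 16 16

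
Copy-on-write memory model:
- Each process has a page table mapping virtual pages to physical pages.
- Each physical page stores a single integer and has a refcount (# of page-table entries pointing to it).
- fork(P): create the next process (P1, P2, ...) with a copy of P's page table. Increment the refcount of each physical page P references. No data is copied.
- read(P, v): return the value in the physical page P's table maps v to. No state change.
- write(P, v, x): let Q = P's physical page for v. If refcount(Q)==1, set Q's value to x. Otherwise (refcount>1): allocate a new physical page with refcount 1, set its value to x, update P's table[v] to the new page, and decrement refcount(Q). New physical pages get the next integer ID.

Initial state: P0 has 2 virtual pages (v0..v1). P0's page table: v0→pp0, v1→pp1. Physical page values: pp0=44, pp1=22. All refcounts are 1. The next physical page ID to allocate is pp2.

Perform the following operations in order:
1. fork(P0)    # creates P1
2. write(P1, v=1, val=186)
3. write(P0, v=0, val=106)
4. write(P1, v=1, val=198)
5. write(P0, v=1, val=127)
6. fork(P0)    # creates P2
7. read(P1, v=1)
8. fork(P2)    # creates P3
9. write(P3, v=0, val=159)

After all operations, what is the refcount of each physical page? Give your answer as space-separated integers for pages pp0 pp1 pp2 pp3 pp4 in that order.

Op 1: fork(P0) -> P1. 2 ppages; refcounts: pp0:2 pp1:2
Op 2: write(P1, v1, 186). refcount(pp1)=2>1 -> COPY to pp2. 3 ppages; refcounts: pp0:2 pp1:1 pp2:1
Op 3: write(P0, v0, 106). refcount(pp0)=2>1 -> COPY to pp3. 4 ppages; refcounts: pp0:1 pp1:1 pp2:1 pp3:1
Op 4: write(P1, v1, 198). refcount(pp2)=1 -> write in place. 4 ppages; refcounts: pp0:1 pp1:1 pp2:1 pp3:1
Op 5: write(P0, v1, 127). refcount(pp1)=1 -> write in place. 4 ppages; refcounts: pp0:1 pp1:1 pp2:1 pp3:1
Op 6: fork(P0) -> P2. 4 ppages; refcounts: pp0:1 pp1:2 pp2:1 pp3:2
Op 7: read(P1, v1) -> 198. No state change.
Op 8: fork(P2) -> P3. 4 ppages; refcounts: pp0:1 pp1:3 pp2:1 pp3:3
Op 9: write(P3, v0, 159). refcount(pp3)=3>1 -> COPY to pp4. 5 ppages; refcounts: pp0:1 pp1:3 pp2:1 pp3:2 pp4:1

Answer: 1 3 1 2 1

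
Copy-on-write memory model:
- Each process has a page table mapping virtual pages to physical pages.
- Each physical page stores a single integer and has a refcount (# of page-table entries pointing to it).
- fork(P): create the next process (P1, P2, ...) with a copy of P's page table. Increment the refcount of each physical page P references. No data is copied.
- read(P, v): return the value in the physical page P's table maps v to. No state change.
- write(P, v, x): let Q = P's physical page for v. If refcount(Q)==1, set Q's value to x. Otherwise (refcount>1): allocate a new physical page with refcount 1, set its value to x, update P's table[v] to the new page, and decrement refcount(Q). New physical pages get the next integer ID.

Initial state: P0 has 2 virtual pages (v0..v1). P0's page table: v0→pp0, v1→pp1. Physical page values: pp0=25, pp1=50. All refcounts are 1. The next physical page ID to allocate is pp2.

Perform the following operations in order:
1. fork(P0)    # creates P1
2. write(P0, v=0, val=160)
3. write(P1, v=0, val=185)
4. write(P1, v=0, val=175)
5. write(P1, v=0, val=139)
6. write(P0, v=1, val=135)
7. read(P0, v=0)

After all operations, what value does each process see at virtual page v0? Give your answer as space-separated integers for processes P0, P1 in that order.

Answer: 160 139

Derivation:
Op 1: fork(P0) -> P1. 2 ppages; refcounts: pp0:2 pp1:2
Op 2: write(P0, v0, 160). refcount(pp0)=2>1 -> COPY to pp2. 3 ppages; refcounts: pp0:1 pp1:2 pp2:1
Op 3: write(P1, v0, 185). refcount(pp0)=1 -> write in place. 3 ppages; refcounts: pp0:1 pp1:2 pp2:1
Op 4: write(P1, v0, 175). refcount(pp0)=1 -> write in place. 3 ppages; refcounts: pp0:1 pp1:2 pp2:1
Op 5: write(P1, v0, 139). refcount(pp0)=1 -> write in place. 3 ppages; refcounts: pp0:1 pp1:2 pp2:1
Op 6: write(P0, v1, 135). refcount(pp1)=2>1 -> COPY to pp3. 4 ppages; refcounts: pp0:1 pp1:1 pp2:1 pp3:1
Op 7: read(P0, v0) -> 160. No state change.
P0: v0 -> pp2 = 160
P1: v0 -> pp0 = 139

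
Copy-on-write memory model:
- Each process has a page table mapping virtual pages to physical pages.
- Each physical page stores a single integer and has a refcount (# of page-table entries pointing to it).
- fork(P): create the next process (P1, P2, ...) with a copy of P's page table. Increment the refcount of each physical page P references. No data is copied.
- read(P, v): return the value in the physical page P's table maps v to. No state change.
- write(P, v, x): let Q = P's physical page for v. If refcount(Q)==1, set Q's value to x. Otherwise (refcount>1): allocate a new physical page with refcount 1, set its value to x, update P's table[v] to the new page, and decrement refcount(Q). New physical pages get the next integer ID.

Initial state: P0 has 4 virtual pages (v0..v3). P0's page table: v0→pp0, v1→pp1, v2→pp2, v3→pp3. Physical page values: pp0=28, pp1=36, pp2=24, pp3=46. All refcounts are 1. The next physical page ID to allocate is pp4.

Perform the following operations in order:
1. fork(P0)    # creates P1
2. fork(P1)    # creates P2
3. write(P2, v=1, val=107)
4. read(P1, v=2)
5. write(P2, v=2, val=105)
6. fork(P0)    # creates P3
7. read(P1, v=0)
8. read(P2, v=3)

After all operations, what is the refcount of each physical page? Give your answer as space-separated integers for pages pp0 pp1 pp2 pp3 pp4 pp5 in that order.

Answer: 4 3 3 4 1 1

Derivation:
Op 1: fork(P0) -> P1. 4 ppages; refcounts: pp0:2 pp1:2 pp2:2 pp3:2
Op 2: fork(P1) -> P2. 4 ppages; refcounts: pp0:3 pp1:3 pp2:3 pp3:3
Op 3: write(P2, v1, 107). refcount(pp1)=3>1 -> COPY to pp4. 5 ppages; refcounts: pp0:3 pp1:2 pp2:3 pp3:3 pp4:1
Op 4: read(P1, v2) -> 24. No state change.
Op 5: write(P2, v2, 105). refcount(pp2)=3>1 -> COPY to pp5. 6 ppages; refcounts: pp0:3 pp1:2 pp2:2 pp3:3 pp4:1 pp5:1
Op 6: fork(P0) -> P3. 6 ppages; refcounts: pp0:4 pp1:3 pp2:3 pp3:4 pp4:1 pp5:1
Op 7: read(P1, v0) -> 28. No state change.
Op 8: read(P2, v3) -> 46. No state change.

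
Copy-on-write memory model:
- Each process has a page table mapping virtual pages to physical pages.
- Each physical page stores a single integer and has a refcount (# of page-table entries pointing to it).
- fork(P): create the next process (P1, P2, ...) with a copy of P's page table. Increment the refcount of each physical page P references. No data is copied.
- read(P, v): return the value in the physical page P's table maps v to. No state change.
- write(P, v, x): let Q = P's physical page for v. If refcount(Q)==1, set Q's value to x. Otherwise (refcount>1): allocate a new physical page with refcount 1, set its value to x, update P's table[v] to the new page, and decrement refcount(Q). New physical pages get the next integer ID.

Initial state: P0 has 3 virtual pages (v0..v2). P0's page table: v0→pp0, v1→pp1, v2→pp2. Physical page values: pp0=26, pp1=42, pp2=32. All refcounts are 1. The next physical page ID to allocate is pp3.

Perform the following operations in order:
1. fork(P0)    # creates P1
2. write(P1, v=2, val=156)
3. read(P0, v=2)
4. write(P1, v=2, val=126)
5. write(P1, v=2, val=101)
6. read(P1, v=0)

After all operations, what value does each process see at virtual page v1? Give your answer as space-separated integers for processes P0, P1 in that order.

Op 1: fork(P0) -> P1. 3 ppages; refcounts: pp0:2 pp1:2 pp2:2
Op 2: write(P1, v2, 156). refcount(pp2)=2>1 -> COPY to pp3. 4 ppages; refcounts: pp0:2 pp1:2 pp2:1 pp3:1
Op 3: read(P0, v2) -> 32. No state change.
Op 4: write(P1, v2, 126). refcount(pp3)=1 -> write in place. 4 ppages; refcounts: pp0:2 pp1:2 pp2:1 pp3:1
Op 5: write(P1, v2, 101). refcount(pp3)=1 -> write in place. 4 ppages; refcounts: pp0:2 pp1:2 pp2:1 pp3:1
Op 6: read(P1, v0) -> 26. No state change.
P0: v1 -> pp1 = 42
P1: v1 -> pp1 = 42

Answer: 42 42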